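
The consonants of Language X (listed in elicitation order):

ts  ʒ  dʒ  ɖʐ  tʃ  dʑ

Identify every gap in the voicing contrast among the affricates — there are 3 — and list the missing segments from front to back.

/dz/, /ʈʂ/, /tɕ/

place of articulation  voiceless  voiced  
alveolar          ts        —       
postalveolar      tʃ        dʒ      
retroflex         —         ɖʐ      
alveolo-palatal   —         dʑ      
Gaps, from front to back: alveolar lacks voiced (/dz/); retroflex lacks voiceless (/ʈʂ/); alveolo-palatal lacks voiceless (/tɕ/).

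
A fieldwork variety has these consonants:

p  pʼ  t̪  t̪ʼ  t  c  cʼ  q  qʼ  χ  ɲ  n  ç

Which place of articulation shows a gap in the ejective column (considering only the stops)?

bilabial: plain /p/, ejective /pʼ/.
dental: plain /t̪/, ejective /t̪ʼ/.
alveolar: plain /t/, ejective —.
palatal: plain /c/, ejective /cʼ/.
uvular: plain /q/, ejective /qʼ/.
Every place of articulation has an ejective member except alveolar, where /tʼ/ would be expected.

alveolar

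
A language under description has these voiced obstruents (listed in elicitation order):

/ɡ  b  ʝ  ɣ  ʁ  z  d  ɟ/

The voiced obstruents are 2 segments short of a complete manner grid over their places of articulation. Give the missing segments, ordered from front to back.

/β/, /ɢ/

Stop: /b/ (bilabial), /d/ (alveolar), /ɟ/ (palatal), /ɡ/ (velar).
Fricative: /z/ (alveolar), /ʝ/ (palatal), /ɣ/ (velar), /ʁ/ (uvular).
Gaps, from front to back: bilabial lacks fricative (/β/); uvular lacks stop (/ɢ/).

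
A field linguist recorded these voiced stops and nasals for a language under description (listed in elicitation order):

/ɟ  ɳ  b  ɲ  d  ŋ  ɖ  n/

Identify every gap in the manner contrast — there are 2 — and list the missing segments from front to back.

place of articulation  oral stop  nasal   
bilabial          b         —       
alveolar          d         n       
retroflex         ɖ         ɳ       
palatal           ɟ         ɲ       
velar             —         ŋ       
Gaps, from front to back: bilabial lacks nasal (/m/); velar lacks oral stop (/ɡ/).

/m/, /ɡ/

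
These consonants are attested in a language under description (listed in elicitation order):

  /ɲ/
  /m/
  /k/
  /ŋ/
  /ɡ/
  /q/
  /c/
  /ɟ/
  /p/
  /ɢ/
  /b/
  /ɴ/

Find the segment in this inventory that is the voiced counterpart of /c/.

/c/ is a voiceless palatal stop.
The voiced counterpart is a voiced palatal stop — in this inventory, /ɟ/.

/ɟ/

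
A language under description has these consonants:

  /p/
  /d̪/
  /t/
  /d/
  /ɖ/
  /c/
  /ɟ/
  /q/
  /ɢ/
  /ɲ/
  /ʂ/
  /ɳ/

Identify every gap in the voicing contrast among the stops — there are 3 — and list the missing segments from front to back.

/b/, /t̪/, /ʈ/

place of articulation  voiceless  voiced  
bilabial          p         —       
dental            —         d̪      
alveolar          t         d       
retroflex         —         ɖ       
palatal           c         ɟ       
uvular            q         ɢ       
Gaps, from front to back: bilabial lacks voiced (/b/); dental lacks voiceless (/t̪/); retroflex lacks voiceless (/ʈ/).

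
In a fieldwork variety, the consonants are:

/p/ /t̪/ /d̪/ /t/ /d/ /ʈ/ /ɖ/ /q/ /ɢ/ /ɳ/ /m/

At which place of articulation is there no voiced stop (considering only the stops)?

bilabial

bilabial: voiceless /p/, voiced —.
dental: voiceless /t̪/, voiced /d̪/.
alveolar: voiceless /t/, voiced /d/.
retroflex: voiceless /ʈ/, voiced /ɖ/.
uvular: voiceless /q/, voiced /ɢ/.
Every place of articulation has a voiced member except bilabial, where /b/ would be expected.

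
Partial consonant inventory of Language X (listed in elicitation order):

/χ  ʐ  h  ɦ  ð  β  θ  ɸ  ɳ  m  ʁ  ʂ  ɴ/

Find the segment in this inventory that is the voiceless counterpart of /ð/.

/ð/ is a voiced dental fricative.
The voiceless counterpart is a voiceless dental fricative — in this inventory, /θ/.

/θ/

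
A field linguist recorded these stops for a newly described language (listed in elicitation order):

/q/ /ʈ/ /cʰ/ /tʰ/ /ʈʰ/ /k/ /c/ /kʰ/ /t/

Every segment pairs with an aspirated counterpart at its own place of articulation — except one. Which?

/q/

Alveolar: /t/ ~ /tʰ/
Retroflex: /ʈ/ ~ /ʈʰ/
Palatal: /c/ ~ /cʰ/
Velar: /k/ ~ /kʰ/
Uvular: only /q/ (plain); no aspirated partner.
So /q/ is the unpaired segment.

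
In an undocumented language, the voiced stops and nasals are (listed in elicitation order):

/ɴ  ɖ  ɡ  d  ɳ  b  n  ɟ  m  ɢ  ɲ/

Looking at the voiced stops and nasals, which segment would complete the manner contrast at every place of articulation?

/ŋ/

place of articulation  oral stop  nasal   
bilabial          b         m       
alveolar          d         n       
retroflex         ɖ         ɳ       
palatal           ɟ         ɲ       
velar             ɡ         —       
uvular            ɢ         ɴ       
The velar row has no nasal member, so the gap is the velar nasal /ŋ/.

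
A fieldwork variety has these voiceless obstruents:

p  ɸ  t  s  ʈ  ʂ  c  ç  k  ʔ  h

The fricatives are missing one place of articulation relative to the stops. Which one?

velar

bilabial: stop /p/, fricative /ɸ/.
alveolar: stop /t/, fricative /s/.
retroflex: stop /ʈ/, fricative /ʂ/.
palatal: stop /c/, fricative /ç/.
velar: stop /k/, fricative —.
glottal: stop /ʔ/, fricative /h/.
Every place of articulation has a fricative member except velar, where /x/ would be expected.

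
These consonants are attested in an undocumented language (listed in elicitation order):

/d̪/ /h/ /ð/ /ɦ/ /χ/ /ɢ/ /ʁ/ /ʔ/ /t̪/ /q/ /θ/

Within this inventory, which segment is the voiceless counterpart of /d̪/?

/d̪/ is a voiced dental stop.
The voiceless counterpart is a voiceless dental stop — in this inventory, /t̪/.

/t̪/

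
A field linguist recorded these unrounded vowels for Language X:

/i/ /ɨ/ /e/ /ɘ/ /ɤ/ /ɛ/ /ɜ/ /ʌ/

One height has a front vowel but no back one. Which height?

Front: /i/ (high), /e/ (high-mid), /ɛ/ (low-mid).
Central: /ɨ/ (high), /ɘ/ (high-mid), /ɜ/ (low-mid).
Back: /ɤ/ (high-mid), /ʌ/ (low-mid).
Every height has a back member except high, where /ɯ/ would be expected.

high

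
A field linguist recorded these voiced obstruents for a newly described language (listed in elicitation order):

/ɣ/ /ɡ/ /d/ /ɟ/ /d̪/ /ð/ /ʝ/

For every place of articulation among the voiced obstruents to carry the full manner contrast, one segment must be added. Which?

/z/

dental: stop /d̪/, fricative /ð/.
alveolar: stop /d/, fricative —.
palatal: stop /ɟ/, fricative /ʝ/.
velar: stop /ɡ/, fricative /ɣ/.
The alveolar row has no fricative member, so the gap is the alveolar fricative /z/.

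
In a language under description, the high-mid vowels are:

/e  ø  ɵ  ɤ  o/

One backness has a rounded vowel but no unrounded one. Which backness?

Unrounded: /e/ (front), /ɤ/ (back).
Rounded: /ø/ (front), /ɵ/ (central), /o/ (back).
Every backness has an unrounded member except central, where /ɘ/ would be expected.

central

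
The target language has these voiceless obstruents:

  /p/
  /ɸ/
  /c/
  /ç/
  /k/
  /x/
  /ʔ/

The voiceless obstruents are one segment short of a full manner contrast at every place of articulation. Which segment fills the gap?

Stop: /p/ (bilabial), /c/ (palatal), /k/ (velar), /ʔ/ (glottal).
Fricative: /ɸ/ (bilabial), /ç/ (palatal), /x/ (velar).
The glottal row has no fricative member, so the gap is the glottal fricative /h/.

/h/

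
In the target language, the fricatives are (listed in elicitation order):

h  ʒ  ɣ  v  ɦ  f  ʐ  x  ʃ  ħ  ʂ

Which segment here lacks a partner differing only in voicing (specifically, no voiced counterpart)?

Labiodental: /f/ ~ /v/
Postalveolar: /ʃ/ ~ /ʒ/
Retroflex: /ʂ/ ~ /ʐ/
Velar: /x/ ~ /ɣ/
Glottal: /h/ ~ /ɦ/
Pharyngeal: only /ħ/ (voiceless); no voiced partner.
So /ħ/ is the unpaired segment.

/ħ/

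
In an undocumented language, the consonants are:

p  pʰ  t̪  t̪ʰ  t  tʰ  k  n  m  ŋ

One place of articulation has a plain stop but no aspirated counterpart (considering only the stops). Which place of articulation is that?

velar

bilabial: plain /p/, aspirated /pʰ/.
dental: plain /t̪/, aspirated /t̪ʰ/.
alveolar: plain /t/, aspirated /tʰ/.
velar: plain /k/, aspirated —.
Every place of articulation has an aspirated member except velar, where /kʰ/ would be expected.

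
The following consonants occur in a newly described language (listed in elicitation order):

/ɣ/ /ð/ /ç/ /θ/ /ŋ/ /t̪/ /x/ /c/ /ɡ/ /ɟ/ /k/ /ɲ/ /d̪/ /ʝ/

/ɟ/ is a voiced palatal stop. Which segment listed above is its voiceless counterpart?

The voiceless counterpart is a voiceless palatal stop — in this inventory, /c/.

/c/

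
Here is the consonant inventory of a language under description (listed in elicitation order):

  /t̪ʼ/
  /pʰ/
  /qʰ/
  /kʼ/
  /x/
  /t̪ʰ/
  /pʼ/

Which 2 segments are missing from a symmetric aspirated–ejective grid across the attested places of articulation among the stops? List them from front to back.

/kʰ/, /qʼ/

place of articulation  aspirated  ejective
bilabial          pʰ        pʼ      
dental            t̪ʰ       t̪ʼ     
velar             —         kʼ      
uvular            qʰ        —       
Gaps, from front to back: velar lacks aspirated (/kʰ/); uvular lacks ejective (/qʼ/).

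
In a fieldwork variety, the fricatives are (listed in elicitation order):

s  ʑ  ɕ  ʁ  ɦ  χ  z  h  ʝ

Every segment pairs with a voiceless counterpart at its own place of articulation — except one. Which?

/ʝ/

Alveolar: /s/ ~ /z/
Alveolo-palatal: /ɕ/ ~ /ʑ/
Uvular: /χ/ ~ /ʁ/
Glottal: /h/ ~ /ɦ/
Palatal: only /ʝ/ (voiced); no voiceless partner.
So /ʝ/ is the unpaired segment.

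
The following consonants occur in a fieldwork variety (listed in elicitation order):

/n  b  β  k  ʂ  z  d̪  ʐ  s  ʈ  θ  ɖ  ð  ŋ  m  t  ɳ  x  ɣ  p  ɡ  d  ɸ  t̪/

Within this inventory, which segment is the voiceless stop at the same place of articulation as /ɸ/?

/p/

/ɸ/ is a voiceless bilabial fricative.
The voiceless stop at the same place is a voiceless bilabial stop — in this inventory, /p/.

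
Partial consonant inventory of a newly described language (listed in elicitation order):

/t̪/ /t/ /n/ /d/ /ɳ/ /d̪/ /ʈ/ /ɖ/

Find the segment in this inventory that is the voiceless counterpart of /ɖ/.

/ɖ/ is a voiced retroflex stop.
The voiceless counterpart is a voiceless retroflex stop — in this inventory, /ʈ/.

/ʈ/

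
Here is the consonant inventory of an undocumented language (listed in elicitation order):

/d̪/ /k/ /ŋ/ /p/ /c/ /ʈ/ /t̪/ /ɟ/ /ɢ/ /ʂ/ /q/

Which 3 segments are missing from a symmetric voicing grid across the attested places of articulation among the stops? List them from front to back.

place of articulation  voiceless  voiced  
bilabial          p         —       
dental            t̪        d̪      
retroflex         ʈ         —       
palatal           c         ɟ       
velar             k         —       
uvular            q         ɢ       
Gaps, from front to back: bilabial lacks voiced (/b/); retroflex lacks voiced (/ɖ/); velar lacks voiced (/ɡ/).

/b/, /ɖ/, /ɡ/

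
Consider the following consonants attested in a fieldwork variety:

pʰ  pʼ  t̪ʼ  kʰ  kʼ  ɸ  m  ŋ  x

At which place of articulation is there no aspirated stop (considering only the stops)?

place of articulation  aspirated  ejective
bilabial          pʰ        pʼ      
dental            —         t̪ʼ     
velar             kʰ        kʼ      
Every place of articulation has an aspirated member except dental, where /t̪ʰ/ would be expected.

dental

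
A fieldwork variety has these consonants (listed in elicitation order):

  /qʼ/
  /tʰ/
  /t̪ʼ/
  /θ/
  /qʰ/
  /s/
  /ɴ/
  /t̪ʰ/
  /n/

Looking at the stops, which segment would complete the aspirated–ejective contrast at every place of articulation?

Aspirated: /t̪ʰ/ (dental), /tʰ/ (alveolar), /qʰ/ (uvular).
Ejective: /t̪ʼ/ (dental), /qʼ/ (uvular).
The alveolar row has no ejective member, so the gap is the ejective alveolar stop /tʼ/.

/tʼ/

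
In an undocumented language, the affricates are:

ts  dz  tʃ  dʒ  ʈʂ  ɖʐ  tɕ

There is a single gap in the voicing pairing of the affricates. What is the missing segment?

place of articulation  voiceless  voiced  
alveolar          ts        dz      
postalveolar      tʃ        dʒ      
retroflex         ʈʂ        ɖʐ      
alveolo-palatal   tɕ        —       
The alveolo-palatal row has no voiced member, so the gap is the voiced alveolo-palatal affricate /dʑ/.

/dʑ/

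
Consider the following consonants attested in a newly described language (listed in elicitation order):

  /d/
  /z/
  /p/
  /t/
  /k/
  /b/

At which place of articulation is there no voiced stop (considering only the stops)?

bilabial: voiceless /p/, voiced /b/.
alveolar: voiceless /t/, voiced /d/.
velar: voiceless /k/, voiced —.
Every place of articulation has a voiced member except velar, where /ɡ/ would be expected.

velar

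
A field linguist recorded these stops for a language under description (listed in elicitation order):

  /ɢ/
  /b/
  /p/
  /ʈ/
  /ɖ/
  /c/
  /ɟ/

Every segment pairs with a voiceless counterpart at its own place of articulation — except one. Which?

Bilabial: /p/ ~ /b/
Retroflex: /ʈ/ ~ /ɖ/
Palatal: /c/ ~ /ɟ/
Uvular: only /ɢ/ (voiced); no voiceless partner.
So /ɢ/ is the unpaired segment.

/ɢ/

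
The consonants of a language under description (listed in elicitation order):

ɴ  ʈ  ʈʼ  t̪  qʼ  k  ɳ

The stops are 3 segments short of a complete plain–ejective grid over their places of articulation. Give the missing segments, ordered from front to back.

dental: plain /t̪/, ejective —.
retroflex: plain /ʈ/, ejective /ʈʼ/.
velar: plain /k/, ejective —.
uvular: plain —, ejective /qʼ/.
Gaps, from front to back: dental lacks ejective (/t̪ʼ/); velar lacks ejective (/kʼ/); uvular lacks plain (/q/).

/t̪ʼ/, /kʼ/, /q/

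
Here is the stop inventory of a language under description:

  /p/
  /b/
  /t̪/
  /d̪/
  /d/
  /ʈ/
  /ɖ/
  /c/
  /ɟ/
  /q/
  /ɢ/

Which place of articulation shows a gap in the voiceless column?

bilabial: voiceless /p/, voiced /b/.
dental: voiceless /t̪/, voiced /d̪/.
alveolar: voiceless —, voiced /d/.
retroflex: voiceless /ʈ/, voiced /ɖ/.
palatal: voiceless /c/, voiced /ɟ/.
uvular: voiceless /q/, voiced /ɢ/.
Every place of articulation has a voiceless member except alveolar, where /t/ would be expected.

alveolar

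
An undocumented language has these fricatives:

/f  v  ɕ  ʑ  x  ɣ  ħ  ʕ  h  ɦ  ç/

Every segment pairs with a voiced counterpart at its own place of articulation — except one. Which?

/ç/

Labiodental: /f/ ~ /v/
Alveolo-palatal: /ɕ/ ~ /ʑ/
Velar: /x/ ~ /ɣ/
Pharyngeal: /ħ/ ~ /ʕ/
Glottal: /h/ ~ /ɦ/
Palatal: only /ç/ (voiceless); no voiced partner.
So /ç/ is the unpaired segment.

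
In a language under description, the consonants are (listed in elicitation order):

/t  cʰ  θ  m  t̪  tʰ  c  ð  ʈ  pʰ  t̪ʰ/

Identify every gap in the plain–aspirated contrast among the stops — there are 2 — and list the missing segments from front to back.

/p/, /ʈʰ/

Plain: /t̪/ (dental), /t/ (alveolar), /ʈ/ (retroflex), /c/ (palatal).
Aspirated: /pʰ/ (bilabial), /t̪ʰ/ (dental), /tʰ/ (alveolar), /cʰ/ (palatal).
Gaps, from front to back: bilabial lacks plain (/p/); retroflex lacks aspirated (/ʈʰ/).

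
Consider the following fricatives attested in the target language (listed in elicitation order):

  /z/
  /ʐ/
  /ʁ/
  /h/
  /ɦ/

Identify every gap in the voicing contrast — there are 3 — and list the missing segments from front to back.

Voiceless: /h/ (glottal).
Voiced: /z/ (alveolar), /ʐ/ (retroflex), /ʁ/ (uvular), /ɦ/ (glottal).
Gaps, from front to back: alveolar lacks voiceless (/s/); retroflex lacks voiceless (/ʂ/); uvular lacks voiceless (/χ/).

/s/, /ʂ/, /χ/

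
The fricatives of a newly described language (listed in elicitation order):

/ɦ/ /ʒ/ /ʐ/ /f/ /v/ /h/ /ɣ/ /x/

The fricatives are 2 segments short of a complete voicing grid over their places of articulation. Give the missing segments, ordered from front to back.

/ʃ/, /ʂ/

labiodental: voiceless /f/, voiced /v/.
postalveolar: voiceless —, voiced /ʒ/.
retroflex: voiceless —, voiced /ʐ/.
velar: voiceless /x/, voiced /ɣ/.
glottal: voiceless /h/, voiced /ɦ/.
Gaps, from front to back: postalveolar lacks voiceless (/ʃ/); retroflex lacks voiceless (/ʂ/).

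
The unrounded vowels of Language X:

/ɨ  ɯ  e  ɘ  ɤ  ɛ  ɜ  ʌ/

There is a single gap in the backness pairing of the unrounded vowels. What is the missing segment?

Front: /e/ (high-mid), /ɛ/ (low-mid).
Central: /ɨ/ (high), /ɘ/ (high-mid), /ɜ/ (low-mid).
Back: /ɯ/ (high), /ɤ/ (high-mid), /ʌ/ (low-mid).
The high row has no front member, so the gap is the high front unrounded vowel /i/.

/i/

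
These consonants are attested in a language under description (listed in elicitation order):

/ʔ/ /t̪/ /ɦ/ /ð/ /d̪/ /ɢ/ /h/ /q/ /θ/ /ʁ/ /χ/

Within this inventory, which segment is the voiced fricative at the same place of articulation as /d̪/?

/d̪/ is a voiced dental stop.
The voiced fricative at the same place is a voiced dental fricative — in this inventory, /ð/.

/ð/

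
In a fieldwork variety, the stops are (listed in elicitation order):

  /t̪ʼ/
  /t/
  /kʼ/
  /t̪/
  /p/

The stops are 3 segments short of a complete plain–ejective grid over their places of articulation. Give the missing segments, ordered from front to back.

/pʼ/, /tʼ/, /k/

place of articulation  plain     ejective
bilabial          p         —       
dental            t̪        t̪ʼ     
alveolar          t         —       
velar             —         kʼ      
Gaps, from front to back: bilabial lacks ejective (/pʼ/); alveolar lacks ejective (/tʼ/); velar lacks plain (/k/).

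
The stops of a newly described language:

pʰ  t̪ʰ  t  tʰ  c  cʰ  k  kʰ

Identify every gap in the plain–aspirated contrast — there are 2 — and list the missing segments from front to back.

/p/, /t̪/

place of articulation  plain     aspirated
bilabial          —         pʰ      
dental            —         t̪ʰ     
alveolar          t         tʰ      
palatal           c         cʰ      
velar             k         kʰ      
Gaps, from front to back: bilabial lacks plain (/p/); dental lacks plain (/t̪/).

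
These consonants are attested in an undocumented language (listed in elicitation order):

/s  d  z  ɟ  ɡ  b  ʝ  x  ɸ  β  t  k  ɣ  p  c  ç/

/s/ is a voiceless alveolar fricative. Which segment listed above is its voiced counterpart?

The voiced counterpart is a voiced alveolar fricative — in this inventory, /z/.

/z/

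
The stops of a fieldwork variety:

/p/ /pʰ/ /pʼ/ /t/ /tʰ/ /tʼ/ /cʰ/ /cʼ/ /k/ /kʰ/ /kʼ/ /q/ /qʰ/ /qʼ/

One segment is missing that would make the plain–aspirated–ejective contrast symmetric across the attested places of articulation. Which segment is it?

bilabial: plain /p/, aspirated /pʰ/, ejective /pʼ/.
alveolar: plain /t/, aspirated /tʰ/, ejective /tʼ/.
palatal: plain —, aspirated /cʰ/, ejective /cʼ/.
velar: plain /k/, aspirated /kʰ/, ejective /kʼ/.
uvular: plain /q/, aspirated /qʰ/, ejective /qʼ/.
The palatal row has no plain member, so the gap is the plain palatal stop /c/.

/c/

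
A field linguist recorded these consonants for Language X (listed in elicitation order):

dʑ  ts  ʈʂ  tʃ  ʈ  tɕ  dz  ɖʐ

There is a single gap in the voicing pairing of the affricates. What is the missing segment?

place of articulation  voiceless  voiced  
alveolar          ts        dz      
postalveolar      tʃ        —       
retroflex         ʈʂ        ɖʐ      
alveolo-palatal   tɕ        dʑ      
The postalveolar row has no voiced member, so the gap is the voiced postalveolar affricate /dʒ/.

/dʒ/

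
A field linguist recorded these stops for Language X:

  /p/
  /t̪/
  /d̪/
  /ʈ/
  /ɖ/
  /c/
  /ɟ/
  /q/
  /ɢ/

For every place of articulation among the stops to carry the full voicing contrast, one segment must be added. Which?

bilabial: voiceless /p/, voiced —.
dental: voiceless /t̪/, voiced /d̪/.
retroflex: voiceless /ʈ/, voiced /ɖ/.
palatal: voiceless /c/, voiced /ɟ/.
uvular: voiceless /q/, voiced /ɢ/.
The bilabial row has no voiced member, so the gap is the voiced bilabial stop /b/.

/b/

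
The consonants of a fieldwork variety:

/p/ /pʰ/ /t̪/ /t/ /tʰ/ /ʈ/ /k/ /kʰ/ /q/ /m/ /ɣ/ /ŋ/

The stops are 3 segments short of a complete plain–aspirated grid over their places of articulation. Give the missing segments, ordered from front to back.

/t̪ʰ/, /ʈʰ/, /qʰ/

place of articulation  plain     aspirated
bilabial          p         pʰ      
dental            t̪        —       
alveolar          t         tʰ      
retroflex         ʈ         —       
velar             k         kʰ      
uvular            q         —       
Gaps, from front to back: dental lacks aspirated (/t̪ʰ/); retroflex lacks aspirated (/ʈʰ/); uvular lacks aspirated (/qʰ/).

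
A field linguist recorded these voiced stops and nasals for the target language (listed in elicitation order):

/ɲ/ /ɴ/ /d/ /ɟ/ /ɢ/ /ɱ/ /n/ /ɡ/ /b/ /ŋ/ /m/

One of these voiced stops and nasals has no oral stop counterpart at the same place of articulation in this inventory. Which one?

Bilabial: /b/ ~ /m/
Alveolar: /d/ ~ /n/
Palatal: /ɟ/ ~ /ɲ/
Velar: /ɡ/ ~ /ŋ/
Uvular: /ɢ/ ~ /ɴ/
Labiodental: only /ɱ/ (nasal); no oral stop partner.
So /ɱ/ is the unpaired segment.

/ɱ/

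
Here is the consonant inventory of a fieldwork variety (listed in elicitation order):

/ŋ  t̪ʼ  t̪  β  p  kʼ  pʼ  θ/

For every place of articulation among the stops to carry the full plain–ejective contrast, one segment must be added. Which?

/k/

Plain: /p/ (bilabial), /t̪/ (dental).
Ejective: /pʼ/ (bilabial), /t̪ʼ/ (dental), /kʼ/ (velar).
The velar row has no plain member, so the gap is the plain velar stop /k/.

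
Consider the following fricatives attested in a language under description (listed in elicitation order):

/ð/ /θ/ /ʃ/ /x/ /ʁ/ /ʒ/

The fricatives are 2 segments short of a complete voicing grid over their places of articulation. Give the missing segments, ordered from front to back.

/ɣ/, /χ/

dental: voiceless /θ/, voiced /ð/.
postalveolar: voiceless /ʃ/, voiced /ʒ/.
velar: voiceless /x/, voiced —.
uvular: voiceless —, voiced /ʁ/.
Gaps, from front to back: velar lacks voiced (/ɣ/); uvular lacks voiceless (/χ/).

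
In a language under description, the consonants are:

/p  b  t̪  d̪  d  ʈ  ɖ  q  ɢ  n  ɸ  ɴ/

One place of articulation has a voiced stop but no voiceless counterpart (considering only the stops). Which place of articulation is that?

alveolar

Voiceless: /p/ (bilabial), /t̪/ (dental), /ʈ/ (retroflex), /q/ (uvular).
Voiced: /b/ (bilabial), /d̪/ (dental), /d/ (alveolar), /ɖ/ (retroflex), /ɢ/ (uvular).
Every place of articulation has a voiceless member except alveolar, where /t/ would be expected.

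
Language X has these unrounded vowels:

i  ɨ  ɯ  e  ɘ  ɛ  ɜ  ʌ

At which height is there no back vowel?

high-mid

Front: /i/ (high), /e/ (high-mid), /ɛ/ (low-mid).
Central: /ɨ/ (high), /ɘ/ (high-mid), /ɜ/ (low-mid).
Back: /ɯ/ (high), /ʌ/ (low-mid).
Every height has a back member except high-mid, where /ɤ/ would be expected.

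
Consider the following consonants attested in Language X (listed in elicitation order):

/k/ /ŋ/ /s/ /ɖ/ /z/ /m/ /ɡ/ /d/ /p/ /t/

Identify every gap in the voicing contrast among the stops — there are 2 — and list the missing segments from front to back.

bilabial: voiceless /p/, voiced —.
alveolar: voiceless /t/, voiced /d/.
retroflex: voiceless —, voiced /ɖ/.
velar: voiceless /k/, voiced /ɡ/.
Gaps, from front to back: bilabial lacks voiced (/b/); retroflex lacks voiceless (/ʈ/).

/b/, /ʈ/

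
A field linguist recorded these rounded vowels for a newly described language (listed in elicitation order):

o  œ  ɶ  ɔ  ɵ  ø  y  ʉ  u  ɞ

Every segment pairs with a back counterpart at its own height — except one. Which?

High: /y/ ~ /ʉ/ ~ /u/
High-mid: /ø/ ~ /ɵ/ ~ /o/
Low-mid: /œ/ ~ /ɞ/ ~ /ɔ/
Low: only /ɶ/ (front); no back partner.
So /ɶ/ is the unpaired segment.

/ɶ/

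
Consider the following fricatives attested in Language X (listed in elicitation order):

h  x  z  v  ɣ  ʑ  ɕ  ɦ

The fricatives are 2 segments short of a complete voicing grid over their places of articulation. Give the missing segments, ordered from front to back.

labiodental: voiceless —, voiced /v/.
alveolar: voiceless —, voiced /z/.
alveolo-palatal: voiceless /ɕ/, voiced /ʑ/.
velar: voiceless /x/, voiced /ɣ/.
glottal: voiceless /h/, voiced /ɦ/.
Gaps, from front to back: labiodental lacks voiceless (/f/); alveolar lacks voiceless (/s/).

/f/, /s/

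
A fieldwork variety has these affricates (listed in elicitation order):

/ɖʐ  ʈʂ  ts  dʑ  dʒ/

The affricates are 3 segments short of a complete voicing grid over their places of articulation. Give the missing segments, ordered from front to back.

place of articulation  voiceless  voiced  
alveolar          ts        —       
postalveolar      —         dʒ      
retroflex         ʈʂ        ɖʐ      
alveolo-palatal   —         dʑ      
Gaps, from front to back: alveolar lacks voiced (/dz/); postalveolar lacks voiceless (/tʃ/); alveolo-palatal lacks voiceless (/tɕ/).

/dz/, /tʃ/, /tɕ/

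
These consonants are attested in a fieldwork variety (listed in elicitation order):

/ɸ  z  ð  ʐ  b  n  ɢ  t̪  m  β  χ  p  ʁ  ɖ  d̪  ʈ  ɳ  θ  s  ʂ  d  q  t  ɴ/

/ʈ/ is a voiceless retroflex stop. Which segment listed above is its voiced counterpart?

The voiced counterpart is a voiced retroflex stop — in this inventory, /ɖ/.

/ɖ/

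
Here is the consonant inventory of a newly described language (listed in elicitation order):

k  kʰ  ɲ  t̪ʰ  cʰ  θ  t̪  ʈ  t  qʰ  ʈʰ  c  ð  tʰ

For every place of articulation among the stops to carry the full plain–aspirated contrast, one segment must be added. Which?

/q/

Plain: /t̪/ (dental), /t/ (alveolar), /ʈ/ (retroflex), /c/ (palatal), /k/ (velar).
Aspirated: /t̪ʰ/ (dental), /tʰ/ (alveolar), /ʈʰ/ (retroflex), /cʰ/ (palatal), /kʰ/ (velar), /qʰ/ (uvular).
The uvular row has no plain member, so the gap is the plain uvular stop /q/.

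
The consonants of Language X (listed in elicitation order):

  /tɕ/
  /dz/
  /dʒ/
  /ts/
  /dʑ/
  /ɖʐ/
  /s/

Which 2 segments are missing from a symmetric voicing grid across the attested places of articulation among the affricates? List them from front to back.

place of articulation  voiceless  voiced  
alveolar          ts        dz      
postalveolar      —         dʒ      
retroflex         —         ɖʐ      
alveolo-palatal   tɕ        dʑ      
Gaps, from front to back: postalveolar lacks voiceless (/tʃ/); retroflex lacks voiceless (/ʈʂ/).

/tʃ/, /ʈʂ/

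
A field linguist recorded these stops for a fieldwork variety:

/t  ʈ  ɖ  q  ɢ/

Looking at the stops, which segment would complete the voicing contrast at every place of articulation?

/d/

alveolar: voiceless /t/, voiced —.
retroflex: voiceless /ʈ/, voiced /ɖ/.
uvular: voiceless /q/, voiced /ɢ/.
The alveolar row has no voiced member, so the gap is the voiced alveolar stop /d/.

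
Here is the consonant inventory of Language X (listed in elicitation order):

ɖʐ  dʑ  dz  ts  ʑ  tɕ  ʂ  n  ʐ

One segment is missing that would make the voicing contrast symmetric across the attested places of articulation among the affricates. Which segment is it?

/ʈʂ/

alveolar: voiceless /ts/, voiced /dz/.
retroflex: voiceless —, voiced /ɖʐ/.
alveolo-palatal: voiceless /tɕ/, voiced /dʑ/.
The retroflex row has no voiceless member, so the gap is the voiceless retroflex affricate /ʈʂ/.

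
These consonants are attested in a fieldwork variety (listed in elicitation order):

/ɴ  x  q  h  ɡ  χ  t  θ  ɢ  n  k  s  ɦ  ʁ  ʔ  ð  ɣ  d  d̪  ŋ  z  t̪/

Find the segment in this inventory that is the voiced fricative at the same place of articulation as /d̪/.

/ð/

/d̪/ is a voiced dental stop.
The voiced fricative at the same place is a voiced dental fricative — in this inventory, /ð/.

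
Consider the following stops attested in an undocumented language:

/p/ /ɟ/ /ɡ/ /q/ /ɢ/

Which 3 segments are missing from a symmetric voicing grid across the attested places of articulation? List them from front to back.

/b/, /c/, /k/

bilabial: voiceless /p/, voiced —.
palatal: voiceless —, voiced /ɟ/.
velar: voiceless —, voiced /ɡ/.
uvular: voiceless /q/, voiced /ɢ/.
Gaps, from front to back: bilabial lacks voiced (/b/); palatal lacks voiceless (/c/); velar lacks voiceless (/k/).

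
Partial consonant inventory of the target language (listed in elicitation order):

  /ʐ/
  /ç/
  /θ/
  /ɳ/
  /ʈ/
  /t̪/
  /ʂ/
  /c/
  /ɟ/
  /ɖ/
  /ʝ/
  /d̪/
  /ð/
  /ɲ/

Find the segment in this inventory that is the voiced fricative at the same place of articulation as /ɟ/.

/ɟ/ is a voiced palatal stop.
The voiced fricative at the same place is a voiced palatal fricative — in this inventory, /ʝ/.

/ʝ/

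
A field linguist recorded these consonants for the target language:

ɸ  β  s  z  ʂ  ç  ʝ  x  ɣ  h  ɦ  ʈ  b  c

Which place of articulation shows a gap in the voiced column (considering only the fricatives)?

retroflex

Voiceless: /ɸ/ (bilabial), /s/ (alveolar), /ʂ/ (retroflex), /ç/ (palatal), /x/ (velar), /h/ (glottal).
Voiced: /β/ (bilabial), /z/ (alveolar), /ʝ/ (palatal), /ɣ/ (velar), /ɦ/ (glottal).
Every place of articulation has a voiced member except retroflex, where /ʐ/ would be expected.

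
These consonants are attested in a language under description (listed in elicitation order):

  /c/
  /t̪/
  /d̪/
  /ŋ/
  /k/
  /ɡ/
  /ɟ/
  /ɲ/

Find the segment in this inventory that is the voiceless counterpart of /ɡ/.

/k/

/ɡ/ is a voiced velar stop.
The voiceless counterpart is a voiceless velar stop — in this inventory, /k/.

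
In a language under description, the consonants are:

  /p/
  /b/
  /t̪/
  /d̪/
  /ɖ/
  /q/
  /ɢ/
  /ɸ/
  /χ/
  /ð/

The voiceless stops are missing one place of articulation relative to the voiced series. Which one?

bilabial: voiceless /p/, voiced /b/.
dental: voiceless /t̪/, voiced /d̪/.
retroflex: voiceless —, voiced /ɖ/.
uvular: voiceless /q/, voiced /ɢ/.
Every place of articulation has a voiceless member except retroflex, where /ʈ/ would be expected.

retroflex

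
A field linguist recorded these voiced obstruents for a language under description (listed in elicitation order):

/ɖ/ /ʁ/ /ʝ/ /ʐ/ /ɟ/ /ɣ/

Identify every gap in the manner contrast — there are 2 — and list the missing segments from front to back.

Stop: /ɖ/ (retroflex), /ɟ/ (palatal).
Fricative: /ʐ/ (retroflex), /ʝ/ (palatal), /ɣ/ (velar), /ʁ/ (uvular).
Gaps, from front to back: velar lacks stop (/ɡ/); uvular lacks stop (/ɢ/).

/ɡ/, /ɢ/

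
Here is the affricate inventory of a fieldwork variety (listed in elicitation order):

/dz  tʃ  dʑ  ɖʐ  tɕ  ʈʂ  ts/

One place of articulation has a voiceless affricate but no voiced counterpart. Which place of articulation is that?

postalveolar

alveolar: voiceless /ts/, voiced /dz/.
postalveolar: voiceless /tʃ/, voiced —.
retroflex: voiceless /ʈʂ/, voiced /ɖʐ/.
alveolo-palatal: voiceless /tɕ/, voiced /dʑ/.
Every place of articulation has a voiced member except postalveolar, where /dʒ/ would be expected.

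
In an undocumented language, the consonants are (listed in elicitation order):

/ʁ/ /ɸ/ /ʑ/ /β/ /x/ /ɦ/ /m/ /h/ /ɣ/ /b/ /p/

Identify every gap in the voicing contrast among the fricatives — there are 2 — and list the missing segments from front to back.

Voiceless: /ɸ/ (bilabial), /x/ (velar), /h/ (glottal).
Voiced: /β/ (bilabial), /ʑ/ (alveolo-palatal), /ɣ/ (velar), /ʁ/ (uvular), /ɦ/ (glottal).
Gaps, from front to back: alveolo-palatal lacks voiceless (/ɕ/); uvular lacks voiceless (/χ/).

/ɕ/, /χ/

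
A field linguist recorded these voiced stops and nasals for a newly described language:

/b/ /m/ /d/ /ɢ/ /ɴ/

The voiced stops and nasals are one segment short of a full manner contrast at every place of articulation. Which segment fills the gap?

/n/

Oral stop: /b/ (bilabial), /d/ (alveolar), /ɢ/ (uvular).
Nasal: /m/ (bilabial), /ɴ/ (uvular).
The alveolar row has no nasal member, so the gap is the alveolar nasal /n/.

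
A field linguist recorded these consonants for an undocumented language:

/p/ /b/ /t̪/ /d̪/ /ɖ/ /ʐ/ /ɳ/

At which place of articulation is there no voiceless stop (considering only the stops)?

retroflex

Voiceless: /p/ (bilabial), /t̪/ (dental).
Voiced: /b/ (bilabial), /d̪/ (dental), /ɖ/ (retroflex).
Every place of articulation has a voiceless member except retroflex, where /ʈ/ would be expected.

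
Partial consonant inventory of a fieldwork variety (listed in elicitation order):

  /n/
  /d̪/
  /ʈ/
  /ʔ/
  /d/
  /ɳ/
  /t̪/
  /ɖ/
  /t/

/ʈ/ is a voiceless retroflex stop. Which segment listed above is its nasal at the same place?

The nasal at the same place is a retroflex nasal — in this inventory, /ɳ/.

/ɳ/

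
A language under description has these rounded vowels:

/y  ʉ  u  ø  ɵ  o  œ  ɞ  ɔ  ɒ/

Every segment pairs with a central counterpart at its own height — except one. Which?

High: /y/ ~ /ʉ/ ~ /u/
High-mid: /ø/ ~ /ɵ/ ~ /o/
Low-mid: /œ/ ~ /ɞ/ ~ /ɔ/
Low: only /ɒ/ (back); no central partner.
So /ɒ/ is the unpaired segment.

/ɒ/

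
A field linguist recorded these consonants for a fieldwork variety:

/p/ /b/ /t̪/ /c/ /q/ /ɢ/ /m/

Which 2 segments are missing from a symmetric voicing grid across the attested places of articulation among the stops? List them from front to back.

bilabial: voiceless /p/, voiced /b/.
dental: voiceless /t̪/, voiced —.
palatal: voiceless /c/, voiced —.
uvular: voiceless /q/, voiced /ɢ/.
Gaps, from front to back: dental lacks voiced (/d̪/); palatal lacks voiced (/ɟ/).

/d̪/, /ɟ/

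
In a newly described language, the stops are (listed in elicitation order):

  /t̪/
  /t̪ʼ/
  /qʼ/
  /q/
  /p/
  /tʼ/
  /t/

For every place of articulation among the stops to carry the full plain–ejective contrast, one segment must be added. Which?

Plain: /p/ (bilabial), /t̪/ (dental), /t/ (alveolar), /q/ (uvular).
Ejective: /t̪ʼ/ (dental), /tʼ/ (alveolar), /qʼ/ (uvular).
The bilabial row has no ejective member, so the gap is the ejective bilabial stop /pʼ/.

/pʼ/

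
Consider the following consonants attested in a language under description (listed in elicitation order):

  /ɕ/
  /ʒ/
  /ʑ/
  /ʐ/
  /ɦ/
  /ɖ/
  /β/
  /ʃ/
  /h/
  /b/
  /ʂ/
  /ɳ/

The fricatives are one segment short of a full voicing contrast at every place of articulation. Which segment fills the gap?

bilabial: voiceless —, voiced /β/.
postalveolar: voiceless /ʃ/, voiced /ʒ/.
retroflex: voiceless /ʂ/, voiced /ʐ/.
alveolo-palatal: voiceless /ɕ/, voiced /ʑ/.
glottal: voiceless /h/, voiced /ɦ/.
The bilabial row has no voiceless member, so the gap is the voiceless bilabial fricative /ɸ/.

/ɸ/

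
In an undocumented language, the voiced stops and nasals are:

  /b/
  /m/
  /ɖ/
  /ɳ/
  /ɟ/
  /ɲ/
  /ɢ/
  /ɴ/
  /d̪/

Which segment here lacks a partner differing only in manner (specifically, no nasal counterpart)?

Bilabial: /b/ ~ /m/
Retroflex: /ɖ/ ~ /ɳ/
Palatal: /ɟ/ ~ /ɲ/
Uvular: /ɢ/ ~ /ɴ/
Dental: only /d̪/ (oral stop); no nasal partner.
So /d̪/ is the unpaired segment.

/d̪/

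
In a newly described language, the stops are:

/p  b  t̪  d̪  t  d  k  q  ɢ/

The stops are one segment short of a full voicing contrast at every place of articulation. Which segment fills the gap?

Voiceless: /p/ (bilabial), /t̪/ (dental), /t/ (alveolar), /k/ (velar), /q/ (uvular).
Voiced: /b/ (bilabial), /d̪/ (dental), /d/ (alveolar), /ɢ/ (uvular).
The velar row has no voiced member, so the gap is the voiced velar stop /ɡ/.

/ɡ/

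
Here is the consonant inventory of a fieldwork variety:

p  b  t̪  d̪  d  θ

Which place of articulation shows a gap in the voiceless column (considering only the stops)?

place of articulation  voiceless  voiced  
bilabial          p         b       
dental            t̪        d̪      
alveolar          —         d       
Every place of articulation has a voiceless member except alveolar, where /t/ would be expected.

alveolar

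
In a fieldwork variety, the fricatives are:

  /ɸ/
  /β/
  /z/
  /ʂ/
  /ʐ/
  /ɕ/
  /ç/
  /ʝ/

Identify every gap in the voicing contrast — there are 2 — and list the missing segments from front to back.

bilabial: voiceless /ɸ/, voiced /β/.
alveolar: voiceless —, voiced /z/.
retroflex: voiceless /ʂ/, voiced /ʐ/.
alveolo-palatal: voiceless /ɕ/, voiced —.
palatal: voiceless /ç/, voiced /ʝ/.
Gaps, from front to back: alveolar lacks voiceless (/s/); alveolo-palatal lacks voiced (/ʑ/).

/s/, /ʑ/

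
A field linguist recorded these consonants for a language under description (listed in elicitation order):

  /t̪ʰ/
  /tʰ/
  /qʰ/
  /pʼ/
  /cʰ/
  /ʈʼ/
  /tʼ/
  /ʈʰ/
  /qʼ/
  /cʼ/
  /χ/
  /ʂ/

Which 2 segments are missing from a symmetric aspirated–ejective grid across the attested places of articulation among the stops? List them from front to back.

Aspirated: /t̪ʰ/ (dental), /tʰ/ (alveolar), /ʈʰ/ (retroflex), /cʰ/ (palatal), /qʰ/ (uvular).
Ejective: /pʼ/ (bilabial), /tʼ/ (alveolar), /ʈʼ/ (retroflex), /cʼ/ (palatal), /qʼ/ (uvular).
Gaps, from front to back: bilabial lacks aspirated (/pʰ/); dental lacks ejective (/t̪ʼ/).

/pʰ/, /t̪ʼ/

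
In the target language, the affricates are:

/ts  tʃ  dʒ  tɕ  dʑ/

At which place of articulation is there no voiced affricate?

alveolar

Voiceless: /ts/ (alveolar), /tʃ/ (postalveolar), /tɕ/ (alveolo-palatal).
Voiced: /dʒ/ (postalveolar), /dʑ/ (alveolo-palatal).
Every place of articulation has a voiced member except alveolar, where /dz/ would be expected.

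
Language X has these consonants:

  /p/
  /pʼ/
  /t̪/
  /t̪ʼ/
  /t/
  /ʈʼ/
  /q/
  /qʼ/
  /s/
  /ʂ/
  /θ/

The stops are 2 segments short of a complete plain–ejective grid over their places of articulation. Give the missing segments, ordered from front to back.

place of articulation  plain     ejective
bilabial          p         pʼ      
dental            t̪        t̪ʼ     
alveolar          t         —       
retroflex         —         ʈʼ      
uvular            q         qʼ      
Gaps, from front to back: alveolar lacks ejective (/tʼ/); retroflex lacks plain (/ʈ/).

/tʼ/, /ʈ/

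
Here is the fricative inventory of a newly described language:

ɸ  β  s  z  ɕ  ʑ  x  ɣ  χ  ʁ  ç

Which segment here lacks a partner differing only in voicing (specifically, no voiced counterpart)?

Bilabial: /ɸ/ ~ /β/
Alveolar: /s/ ~ /z/
Alveolo-palatal: /ɕ/ ~ /ʑ/
Velar: /x/ ~ /ɣ/
Uvular: /χ/ ~ /ʁ/
Palatal: only /ç/ (voiceless); no voiced partner.
So /ç/ is the unpaired segment.

/ç/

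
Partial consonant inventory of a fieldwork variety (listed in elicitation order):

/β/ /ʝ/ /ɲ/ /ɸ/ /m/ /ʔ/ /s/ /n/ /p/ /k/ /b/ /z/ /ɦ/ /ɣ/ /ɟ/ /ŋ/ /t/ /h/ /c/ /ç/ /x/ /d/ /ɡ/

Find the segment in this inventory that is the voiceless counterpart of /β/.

/ɸ/

/β/ is a voiced bilabial fricative.
The voiceless counterpart is a voiceless bilabial fricative — in this inventory, /ɸ/.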